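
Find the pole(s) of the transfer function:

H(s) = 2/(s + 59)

Pole is where denominator = 0: s + 59 = 0, so s = -59.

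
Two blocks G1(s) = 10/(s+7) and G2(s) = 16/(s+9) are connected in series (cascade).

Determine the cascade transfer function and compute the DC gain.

Series: multiply transfer functions. G_eq = 10/(s+7) × 16/(s+9) = 160/((s+7)(s+9)). DC gain = 160/(7×9) = 2.5397.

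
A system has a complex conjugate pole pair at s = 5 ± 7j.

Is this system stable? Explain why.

Real part of poles is 5 (> 0, right half-plane). Unstable.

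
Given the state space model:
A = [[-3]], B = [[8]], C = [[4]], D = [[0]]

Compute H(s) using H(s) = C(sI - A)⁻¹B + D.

(sI - A)⁻¹ = 1/(s + 3). H(s) = 4 × 8/(s + 3) + 0 = 32/(s + 3).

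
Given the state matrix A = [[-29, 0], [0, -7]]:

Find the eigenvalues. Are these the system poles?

For diagonal matrix, eigenvalues are diagonal entries: λ₁ = -29, λ₂ = -7. Eigenvalues of A = system poles.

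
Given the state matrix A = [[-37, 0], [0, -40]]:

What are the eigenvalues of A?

For diagonal matrix, eigenvalues are diagonal entries: λ₁ = -37, λ₂ = -40.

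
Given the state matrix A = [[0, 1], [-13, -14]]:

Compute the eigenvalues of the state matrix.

det(A - λI) = λ² - (-14)λ + 13 = (λ - (-13))(λ - (-1)). Eigenvalues: -13, -1.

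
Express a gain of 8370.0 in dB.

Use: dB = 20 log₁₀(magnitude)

dB = 20 log₁₀(8370.0) = 78.5 dB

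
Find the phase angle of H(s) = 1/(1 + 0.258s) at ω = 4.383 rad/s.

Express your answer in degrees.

Phase = -arctan(ωτ) = -arctan(4.383 × 0.258) = -48.5°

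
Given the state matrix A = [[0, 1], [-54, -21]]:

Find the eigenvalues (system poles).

det(A - λI) = λ² - (-21)λ + 54 = (λ - (-3))(λ - (-18)). Eigenvalues: -3, -18.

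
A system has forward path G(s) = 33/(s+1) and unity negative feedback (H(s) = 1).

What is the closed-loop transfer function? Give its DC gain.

T(s) = G/(1+GH) = [33/(s+1)] / [1 + 33/(s+1)] = 33/(s+1+33) = 33/(s+34). DC gain = 33/34 = 0.9706.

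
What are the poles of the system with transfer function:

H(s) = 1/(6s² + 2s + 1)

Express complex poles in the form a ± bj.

Discriminant = 2² - 4×6×1 = 4 - 24 = -20 < 0, so the poles are a complex conjugate pair s = (-2 ± j√20)/(2×6). Real part = -2/(2×6) = -2/12 ≈ -0.1667; imaginary part = ±√20/(2×6) ≈ 0.3727. Poles: s = -0.1667 ± 0.3727j.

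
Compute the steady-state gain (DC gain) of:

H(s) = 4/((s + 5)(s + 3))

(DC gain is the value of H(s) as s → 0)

DC gain = H(0) = 4/(5 × 3) = 4/15 = 0.2667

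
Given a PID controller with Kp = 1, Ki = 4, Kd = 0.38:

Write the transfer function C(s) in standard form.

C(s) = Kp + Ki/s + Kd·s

Substituting values: C(s) = 1 + 4/s + 0.38s = (0.38s² + s + 4)/s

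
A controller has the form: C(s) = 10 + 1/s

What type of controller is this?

This is a Proportional-Integral (PI) controller.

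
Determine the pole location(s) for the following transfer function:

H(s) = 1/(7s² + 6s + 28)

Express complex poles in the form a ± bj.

Discriminant = 6² - 4×7×28 = 36 - 784 = -748 < 0, so the poles are a complex conjugate pair s = (-6 ± j√748)/(2×7). Real part = -6/(2×7) = -6/14 ≈ -0.4286; imaginary part = ±√748/(2×7) ≈ 1.9535. Poles: s = -0.4286 ± 1.9535j.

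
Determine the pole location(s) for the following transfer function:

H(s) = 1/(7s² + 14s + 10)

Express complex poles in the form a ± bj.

Discriminant = 14² - 4×7×10 = 196 - 280 = -84 < 0, so the poles are a complex conjugate pair s = (-14 ± j√84)/(2×7). Real part = -14/(2×7) = -14/14 = -1; imaginary part = ±√84/(2×7) ≈ 0.6547. Poles: s = -1 ± 0.6547j.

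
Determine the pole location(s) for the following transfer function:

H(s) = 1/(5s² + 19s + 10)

Discriminant = 19² - 4×5×10 = 361 - 200 = 161 > 0, so two distinct real poles. Using quadratic formula: s = (-19 ± √161)/(2×5) = (-19 ± √161)/10, with √161 ≈ 12.6886. s₁ ≈ -0.6311, s₂ ≈ -3.1689. Poles: s₁ = -0.6311, s₂ = -3.1689.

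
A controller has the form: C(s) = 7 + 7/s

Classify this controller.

This is a Proportional-Integral (PI) controller.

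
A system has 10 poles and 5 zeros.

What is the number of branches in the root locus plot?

Root locus has n branches where n = number of poles = 10.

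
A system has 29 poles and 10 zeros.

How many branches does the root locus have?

Root locus has n branches where n = number of poles = 29.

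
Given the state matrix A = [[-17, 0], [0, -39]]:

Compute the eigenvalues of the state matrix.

For diagonal matrix, eigenvalues are diagonal entries: λ₁ = -17, λ₂ = -39.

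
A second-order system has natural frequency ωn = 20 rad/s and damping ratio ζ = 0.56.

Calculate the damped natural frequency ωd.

ωd = ωn√(1 - ζ²) = 20√(1 - 0.56²) = 16.57 rad/s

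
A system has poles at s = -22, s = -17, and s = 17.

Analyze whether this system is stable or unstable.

Pole(s) at s = 17 are not in the left half-plane. System is unstable.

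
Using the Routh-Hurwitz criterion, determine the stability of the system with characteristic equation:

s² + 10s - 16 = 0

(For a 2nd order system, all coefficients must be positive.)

Coefficients: 1, 10, -16. c=-16 not positive, so system is unstable.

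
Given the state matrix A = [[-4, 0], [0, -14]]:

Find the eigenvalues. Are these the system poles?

For diagonal matrix, eigenvalues are diagonal entries: λ₁ = -4, λ₂ = -14. Eigenvalues of A = system poles.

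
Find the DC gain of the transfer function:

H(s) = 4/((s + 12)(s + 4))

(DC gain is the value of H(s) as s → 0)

DC gain = H(0) = 4/(12 × 4) = 4/48 = 0.0833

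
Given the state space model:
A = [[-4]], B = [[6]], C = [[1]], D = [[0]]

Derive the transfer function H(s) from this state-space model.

(sI - A)⁻¹ = 1/(s + 4). H(s) = 1 × 6/(s + 4) + 0 = 6/(s + 4).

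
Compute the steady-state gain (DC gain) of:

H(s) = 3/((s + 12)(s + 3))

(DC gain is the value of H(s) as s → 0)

DC gain = H(0) = 3/(12 × 3) = 3/36 = 0.0833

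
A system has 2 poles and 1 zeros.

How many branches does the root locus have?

Root locus has n branches where n = number of poles = 2.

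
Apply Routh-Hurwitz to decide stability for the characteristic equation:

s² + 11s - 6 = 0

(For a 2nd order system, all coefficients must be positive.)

Coefficients: 1, 11, -6. c=-6 not positive, so system is unstable.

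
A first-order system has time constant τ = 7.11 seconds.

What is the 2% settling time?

For first-order system, 2% settling time ≈ 4τ = 4 × 7.11 = 28.44 s.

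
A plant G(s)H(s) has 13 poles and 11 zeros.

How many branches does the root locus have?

Root locus has n branches where n = number of poles = 13.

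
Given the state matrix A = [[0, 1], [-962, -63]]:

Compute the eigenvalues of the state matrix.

det(A - λI) = λ² - (-63)λ + 962 = (λ - (-26))(λ - (-37)). Eigenvalues: -26, -37.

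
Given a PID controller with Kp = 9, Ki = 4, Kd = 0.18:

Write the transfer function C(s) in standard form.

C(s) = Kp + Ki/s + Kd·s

Substituting values: C(s) = 9 + 4/s + 0.18s = (0.18s² + 9s + 4)/s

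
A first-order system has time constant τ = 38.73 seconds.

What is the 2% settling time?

For first-order system, 2% settling time ≈ 4τ = 4 × 38.73 = 154.92 s.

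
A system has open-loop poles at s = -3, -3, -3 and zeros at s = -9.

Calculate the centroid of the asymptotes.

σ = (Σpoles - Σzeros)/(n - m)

σ = (Σpoles - Σzeros)/(n - m) = (-9 - (-9))/(3 - 1) = 0/2 = 0.0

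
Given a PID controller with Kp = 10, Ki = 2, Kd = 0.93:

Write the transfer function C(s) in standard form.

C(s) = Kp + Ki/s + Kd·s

Substituting values: C(s) = 10 + 2/s + 0.93s = (0.93s² + 10s + 2)/s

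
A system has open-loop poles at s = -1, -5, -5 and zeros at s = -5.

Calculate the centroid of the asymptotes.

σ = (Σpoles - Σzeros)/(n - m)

σ = (Σpoles - Σzeros)/(n - m) = (-11 - (-5))/(3 - 1) = -6/2 = -3.0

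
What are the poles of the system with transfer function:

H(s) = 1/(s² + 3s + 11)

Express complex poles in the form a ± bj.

Discriminant = 3² - 4×1×11 = 9 - 44 = -35 < 0, so the poles are a complex conjugate pair s = (-3 ± j√35)/(2×1). Real part = -3/(2×1) = -3/2 = -1.5; imaginary part = ±√35/(2×1) ≈ 2.9580. Poles: s = -1.5 ± 2.9580j.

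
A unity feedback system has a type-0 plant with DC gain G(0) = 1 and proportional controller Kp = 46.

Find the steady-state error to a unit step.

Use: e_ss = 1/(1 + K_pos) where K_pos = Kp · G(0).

K_pos = Kp · G(0) = 46 × 1 = 46. e_ss = 1/(1 + 46) = 0.0213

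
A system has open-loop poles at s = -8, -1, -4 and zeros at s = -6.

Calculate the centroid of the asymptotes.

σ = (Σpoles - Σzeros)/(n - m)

σ = (Σpoles - Σzeros)/(n - m) = (-13 - (-6))/(3 - 1) = -7/2 = -3.5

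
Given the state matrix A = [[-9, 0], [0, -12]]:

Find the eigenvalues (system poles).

For diagonal matrix, eigenvalues are diagonal entries: λ₁ = -9, λ₂ = -12.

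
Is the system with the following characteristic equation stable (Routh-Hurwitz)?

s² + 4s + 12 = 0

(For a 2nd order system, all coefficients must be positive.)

Coefficients: 1, 4, 12. All positive, so system is stable.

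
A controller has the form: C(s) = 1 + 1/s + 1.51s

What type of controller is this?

This is a Proportional-Integral-Derivative (PID) controller.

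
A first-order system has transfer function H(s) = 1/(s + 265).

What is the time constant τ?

For H(s) = 1/(s + 1/τ), the pole is at -1/τ = -265, so τ = 1/265 = 0.0038 s.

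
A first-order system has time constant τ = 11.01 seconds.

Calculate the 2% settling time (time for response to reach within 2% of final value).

For first-order system, 2% settling time ≈ 4τ = 4 × 11.01 = 44.04 s.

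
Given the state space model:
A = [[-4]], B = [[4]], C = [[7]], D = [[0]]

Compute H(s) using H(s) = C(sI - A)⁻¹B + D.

(sI - A)⁻¹ = 1/(s + 4). H(s) = 7 × 4/(s + 4) + 0 = 28/(s + 4).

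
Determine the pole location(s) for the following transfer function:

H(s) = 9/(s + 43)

Pole is where denominator = 0: s + 43 = 0, so s = -43.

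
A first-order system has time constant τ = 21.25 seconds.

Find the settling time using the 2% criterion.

For first-order system, 2% settling time ≈ 4τ = 4 × 21.25 = 85.0 s.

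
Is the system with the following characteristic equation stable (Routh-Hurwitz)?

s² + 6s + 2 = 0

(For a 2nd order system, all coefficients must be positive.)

Coefficients: 1, 6, 2. All positive, so system is stable.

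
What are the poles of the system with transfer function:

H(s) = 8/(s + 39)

Pole is where denominator = 0: s + 39 = 0, so s = -39.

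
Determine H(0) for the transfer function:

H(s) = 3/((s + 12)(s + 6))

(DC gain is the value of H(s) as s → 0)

DC gain = H(0) = 3/(12 × 6) = 3/72 = 0.0417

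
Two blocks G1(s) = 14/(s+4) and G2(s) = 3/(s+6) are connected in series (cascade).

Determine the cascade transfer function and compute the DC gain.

Series: multiply transfer functions. G_eq = 14/(s+4) × 3/(s+6) = 42/((s+4)(s+6)). DC gain = 42/(4×6) = 1.75.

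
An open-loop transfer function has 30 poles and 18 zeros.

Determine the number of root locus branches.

Root locus has n branches where n = number of poles = 30.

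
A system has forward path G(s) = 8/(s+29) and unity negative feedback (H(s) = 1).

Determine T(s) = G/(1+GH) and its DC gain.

T(s) = G/(1+GH) = [8/(s+29)] / [1 + 8/(s+29)] = 8/(s+29+8) = 8/(s+37). DC gain = 8/37 = 0.2162.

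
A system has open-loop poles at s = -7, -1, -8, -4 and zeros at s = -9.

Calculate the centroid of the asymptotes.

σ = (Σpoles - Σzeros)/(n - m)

σ = (Σpoles - Σzeros)/(n - m) = (-20 - (-9))/(4 - 1) = -11/3 = -3.67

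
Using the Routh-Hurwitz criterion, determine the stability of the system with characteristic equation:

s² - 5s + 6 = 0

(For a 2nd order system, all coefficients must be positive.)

Coefficients: 1, -5, 6. b=-5 not positive, so system is unstable.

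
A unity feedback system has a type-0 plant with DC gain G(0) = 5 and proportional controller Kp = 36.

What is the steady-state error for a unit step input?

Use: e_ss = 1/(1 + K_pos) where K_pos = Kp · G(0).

K_pos = Kp · G(0) = 36 × 5 = 180. e_ss = 1/(1 + 180) = 0.0055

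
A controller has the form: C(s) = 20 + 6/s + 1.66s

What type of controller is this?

This is a Proportional-Integral-Derivative (PID) controller.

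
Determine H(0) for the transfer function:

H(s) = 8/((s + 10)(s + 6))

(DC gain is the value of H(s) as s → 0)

DC gain = H(0) = 8/(10 × 6) = 8/60 = 0.1333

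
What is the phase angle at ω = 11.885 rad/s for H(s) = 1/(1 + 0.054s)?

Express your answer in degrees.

Phase = -arctan(ωτ) = -arctan(11.885 × 0.054) = -32.7°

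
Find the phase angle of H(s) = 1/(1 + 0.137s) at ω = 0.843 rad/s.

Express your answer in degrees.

Phase = -arctan(ωτ) = -arctan(0.843 × 0.137) = -6.6°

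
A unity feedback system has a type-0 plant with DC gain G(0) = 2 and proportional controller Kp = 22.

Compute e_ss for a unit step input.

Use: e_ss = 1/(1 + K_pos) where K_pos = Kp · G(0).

K_pos = Kp · G(0) = 22 × 2 = 44. e_ss = 1/(1 + 44) = 0.0222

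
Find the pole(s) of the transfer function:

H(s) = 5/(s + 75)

Pole is where denominator = 0: s + 75 = 0, so s = -75.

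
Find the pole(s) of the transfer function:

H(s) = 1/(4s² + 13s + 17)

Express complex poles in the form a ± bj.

Discriminant = 13² - 4×4×17 = 169 - 272 = -103 < 0, so the poles are a complex conjugate pair s = (-13 ± j√103)/(2×4). Real part = -13/(2×4) = -13/8 = -1.625; imaginary part = ±√103/(2×4) ≈ 1.2686. Poles: s = -1.625 ± 1.2686j.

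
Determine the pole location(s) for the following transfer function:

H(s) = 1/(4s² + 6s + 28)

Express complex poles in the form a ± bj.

Discriminant = 6² - 4×4×28 = 36 - 448 = -412 < 0, so the poles are a complex conjugate pair s = (-6 ± j√412)/(2×4). Real part = -6/(2×4) = -6/8 = -0.75; imaginary part = ±√412/(2×4) ≈ 2.5372. Poles: s = -0.75 ± 2.5372j.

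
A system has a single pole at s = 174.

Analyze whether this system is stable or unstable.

Pole at s = 174 is in the right half-plane. Unstable.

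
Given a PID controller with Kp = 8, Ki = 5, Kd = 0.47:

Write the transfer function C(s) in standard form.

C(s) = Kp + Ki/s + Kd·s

Substituting values: C(s) = 8 + 5/s + 0.47s = (0.47s² + 8s + 5)/s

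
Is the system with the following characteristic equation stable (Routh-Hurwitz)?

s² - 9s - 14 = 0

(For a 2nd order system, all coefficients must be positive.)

Coefficients: 1, -9, -14. b=-9, c=-14 not positive, so system is unstable.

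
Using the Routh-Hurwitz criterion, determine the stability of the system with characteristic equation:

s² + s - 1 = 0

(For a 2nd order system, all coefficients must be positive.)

Coefficients: 1, 1, -1. c=-1 not positive, so system is unstable.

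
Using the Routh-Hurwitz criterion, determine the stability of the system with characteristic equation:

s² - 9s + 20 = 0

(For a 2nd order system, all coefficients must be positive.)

Coefficients: 1, -9, 20. b=-9 not positive, so system is unstable.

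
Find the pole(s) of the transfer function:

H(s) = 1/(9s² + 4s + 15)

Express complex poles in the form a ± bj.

Discriminant = 4² - 4×9×15 = 16 - 540 = -524 < 0, so the poles are a complex conjugate pair s = (-4 ± j√524)/(2×9). Real part = -4/(2×9) = -4/18 ≈ -0.2222; imaginary part = ±√524/(2×9) ≈ 1.2717. Poles: s = -0.2222 ± 1.2717j.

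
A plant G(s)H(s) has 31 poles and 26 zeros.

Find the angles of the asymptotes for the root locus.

n - m = 31 - 26 = 5. Angles: θk = (2k + 1)·180°/5 = 36°, 108°, 180°, 252°, 324°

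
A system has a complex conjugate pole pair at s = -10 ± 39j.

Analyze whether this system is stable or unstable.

Real part of poles is -10 (< 0, left half-plane). Stable.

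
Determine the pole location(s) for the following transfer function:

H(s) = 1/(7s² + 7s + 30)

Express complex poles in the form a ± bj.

Discriminant = 7² - 4×7×30 = 49 - 840 = -791 < 0, so the poles are a complex conjugate pair s = (-7 ± j√791)/(2×7). Real part = -7/(2×7) = -7/14 = -0.5; imaginary part = ±√791/(2×7) ≈ 2.0089. Poles: s = -0.5 ± 2.0089j.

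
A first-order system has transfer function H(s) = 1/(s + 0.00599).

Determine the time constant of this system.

For H(s) = 1/(s + 1/τ), the pole is at -1/τ = -0.00599, so τ = 1/0.00599 = 166.9 s.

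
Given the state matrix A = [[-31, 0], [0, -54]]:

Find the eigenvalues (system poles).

For diagonal matrix, eigenvalues are diagonal entries: λ₁ = -31, λ₂ = -54.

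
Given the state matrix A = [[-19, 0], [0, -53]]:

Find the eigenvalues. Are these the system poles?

For diagonal matrix, eigenvalues are diagonal entries: λ₁ = -19, λ₂ = -53. Eigenvalues of A = system poles.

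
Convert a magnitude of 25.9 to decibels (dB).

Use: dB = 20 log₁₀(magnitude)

dB = 20 log₁₀(25.9) = 28.3 dB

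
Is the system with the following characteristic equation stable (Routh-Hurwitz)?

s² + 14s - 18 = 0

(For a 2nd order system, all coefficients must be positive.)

Coefficients: 1, 14, -18. c=-18 not positive, so system is unstable.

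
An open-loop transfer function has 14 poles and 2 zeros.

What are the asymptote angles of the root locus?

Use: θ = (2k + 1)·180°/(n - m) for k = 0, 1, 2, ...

n - m = 14 - 2 = 12. Angles: θk = (2k + 1)·180°/12 = 15°, 45°, 75°, 105°, 135°, 165°, 195°, 225°, 255°, 285°, 315°, 345°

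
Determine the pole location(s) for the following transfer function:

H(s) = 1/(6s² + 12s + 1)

Discriminant = 12² - 4×6×1 = 144 - 24 = 120 > 0, so two distinct real poles. Using quadratic formula: s = (-12 ± √120)/(2×6) = (-12 ± √120)/12, with √120 ≈ 10.9545. s₁ ≈ -0.0871, s₂ ≈ -1.9129. Poles: s₁ = -0.0871, s₂ = -1.9129.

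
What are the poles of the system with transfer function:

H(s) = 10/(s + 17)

Pole is where denominator = 0: s + 17 = 0, so s = -17.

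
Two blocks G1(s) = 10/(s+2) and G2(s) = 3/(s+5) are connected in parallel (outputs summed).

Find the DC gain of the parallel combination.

Parallel: G_eq = G1 + G2. DC gain = G1(0) + G2(0) = 10/2 + 3/5 = 5 + 0.6 = 5.6.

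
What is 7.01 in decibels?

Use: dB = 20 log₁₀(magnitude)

dB = 20 log₁₀(7.01) = 16.9 dB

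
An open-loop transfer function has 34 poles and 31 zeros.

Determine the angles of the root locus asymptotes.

n - m = 34 - 31 = 3. Angles: θk = (2k + 1)·180°/3 = 60°, 180°, 300°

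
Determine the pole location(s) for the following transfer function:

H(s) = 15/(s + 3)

Pole is where denominator = 0: s + 3 = 0, so s = -3.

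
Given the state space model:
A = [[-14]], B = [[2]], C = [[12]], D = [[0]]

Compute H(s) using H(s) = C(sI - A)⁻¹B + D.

(sI - A)⁻¹ = 1/(s + 14). H(s) = 12 × 2/(s + 14) + 0 = 24/(s + 14).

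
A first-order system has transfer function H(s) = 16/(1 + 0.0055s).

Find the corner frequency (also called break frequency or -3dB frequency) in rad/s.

Corner frequency = 1/τ = 1/0.0055 = 181.818 rad/s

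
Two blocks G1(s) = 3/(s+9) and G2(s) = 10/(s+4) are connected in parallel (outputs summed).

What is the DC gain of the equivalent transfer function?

Parallel: G_eq = G1 + G2. DC gain = G1(0) + G2(0) = 3/9 + 10/4 = 0.3333 + 2.5 = 2.8333.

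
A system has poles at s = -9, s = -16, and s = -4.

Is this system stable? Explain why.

All poles are in the left half-plane. System is stable.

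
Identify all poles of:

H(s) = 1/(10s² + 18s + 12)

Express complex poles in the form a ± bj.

Discriminant = 18² - 4×10×12 = 324 - 480 = -156 < 0, so the poles are a complex conjugate pair s = (-18 ± j√156)/(2×10). Real part = -18/(2×10) = -18/20 = -0.9; imaginary part = ±√156/(2×10) ≈ 0.6245. Poles: s = -0.9 ± 0.6245j.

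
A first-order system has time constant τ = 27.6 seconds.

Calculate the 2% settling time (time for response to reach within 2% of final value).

For first-order system, 2% settling time ≈ 4τ = 4 × 27.6 = 110.4 s.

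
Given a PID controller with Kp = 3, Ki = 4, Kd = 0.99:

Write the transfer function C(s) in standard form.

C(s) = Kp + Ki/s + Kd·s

Substituting values: C(s) = 3 + 4/s + 0.99s = (0.99s² + 3s + 4)/s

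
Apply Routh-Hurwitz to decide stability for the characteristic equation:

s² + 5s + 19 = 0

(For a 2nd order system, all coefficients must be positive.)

Coefficients: 1, 5, 19. All positive, so system is stable.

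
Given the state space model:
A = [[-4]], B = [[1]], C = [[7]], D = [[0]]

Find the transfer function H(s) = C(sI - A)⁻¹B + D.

(sI - A)⁻¹ = 1/(s + 4). H(s) = 7 × 1/(s + 4) + 0 = 7/(s + 4).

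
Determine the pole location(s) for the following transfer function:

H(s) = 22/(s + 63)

Pole is where denominator = 0: s + 63 = 0, so s = -63.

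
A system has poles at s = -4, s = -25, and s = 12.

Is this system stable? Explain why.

Pole(s) at s = 12 are not in the left half-plane. System is unstable.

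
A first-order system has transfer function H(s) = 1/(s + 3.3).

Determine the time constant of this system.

For H(s) = 1/(s + 1/τ), the pole is at -1/τ = -3.3, so τ = 1/3.3 = 0.3030 s.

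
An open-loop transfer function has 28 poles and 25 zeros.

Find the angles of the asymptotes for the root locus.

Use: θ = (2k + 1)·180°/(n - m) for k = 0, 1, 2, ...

n - m = 28 - 25 = 3. Angles: θk = (2k + 1)·180°/3 = 60°, 180°, 300°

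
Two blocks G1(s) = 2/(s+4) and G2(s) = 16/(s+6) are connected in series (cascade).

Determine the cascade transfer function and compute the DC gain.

Series: multiply transfer functions. G_eq = 2/(s+4) × 16/(s+6) = 32/((s+4)(s+6)). DC gain = 32/(4×6) = 1.3333.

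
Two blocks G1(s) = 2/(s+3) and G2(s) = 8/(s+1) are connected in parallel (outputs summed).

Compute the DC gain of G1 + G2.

Parallel: G_eq = G1 + G2. DC gain = G1(0) + G2(0) = 2/3 + 8/1 = 0.6667 + 8 = 8.6667.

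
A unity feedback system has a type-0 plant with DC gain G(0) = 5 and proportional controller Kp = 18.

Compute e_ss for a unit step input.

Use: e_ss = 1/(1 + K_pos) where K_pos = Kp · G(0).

K_pos = Kp · G(0) = 18 × 5 = 90. e_ss = 1/(1 + 90) = 0.0110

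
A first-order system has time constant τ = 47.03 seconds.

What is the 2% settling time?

For first-order system, 2% settling time ≈ 4τ = 4 × 47.03 = 188.12 s.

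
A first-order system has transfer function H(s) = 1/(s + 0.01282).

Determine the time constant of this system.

For H(s) = 1/(s + 1/τ), the pole is at -1/τ = -0.01282, so τ = 1/0.01282 = 78 s.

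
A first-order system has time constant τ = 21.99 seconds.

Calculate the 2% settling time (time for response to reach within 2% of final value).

For first-order system, 2% settling time ≈ 4τ = 4 × 21.99 = 87.96 s.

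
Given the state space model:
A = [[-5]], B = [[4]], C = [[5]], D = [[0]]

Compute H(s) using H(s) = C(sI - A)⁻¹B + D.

(sI - A)⁻¹ = 1/(s + 5). H(s) = 5 × 4/(s + 5) + 0 = 20/(s + 5).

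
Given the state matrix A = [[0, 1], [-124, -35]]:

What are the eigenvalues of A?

det(A - λI) = λ² - (-35)λ + 124 = (λ - (-31))(λ - (-4)). Eigenvalues: -31, -4.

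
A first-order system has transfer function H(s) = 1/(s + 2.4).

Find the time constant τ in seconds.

For H(s) = 1/(s + 1/τ), the pole is at -1/τ = -2.4, so τ = 1/2.4 = 0.4167 s.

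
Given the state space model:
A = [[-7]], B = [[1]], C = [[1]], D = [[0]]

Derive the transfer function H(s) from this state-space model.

(sI - A)⁻¹ = 1/(s + 7). H(s) = 1 × 1/(s + 7) + 0 = 1/(s + 7).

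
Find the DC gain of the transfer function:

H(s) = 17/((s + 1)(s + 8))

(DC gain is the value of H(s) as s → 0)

DC gain = H(0) = 17/(1 × 8) = 17/8 = 2.125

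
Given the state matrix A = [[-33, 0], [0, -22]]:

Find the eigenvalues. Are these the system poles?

For diagonal matrix, eigenvalues are diagonal entries: λ₁ = -33, λ₂ = -22. Eigenvalues of A = system poles.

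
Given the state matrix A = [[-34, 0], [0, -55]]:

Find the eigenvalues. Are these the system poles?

For diagonal matrix, eigenvalues are diagonal entries: λ₁ = -34, λ₂ = -55. Eigenvalues of A = system poles.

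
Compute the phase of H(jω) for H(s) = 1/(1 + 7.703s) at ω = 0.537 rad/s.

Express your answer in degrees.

Phase = -arctan(ωτ) = -arctan(0.537 × 7.703) = -76.4°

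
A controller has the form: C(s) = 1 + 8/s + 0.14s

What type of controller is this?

This is a Proportional-Integral-Derivative (PID) controller.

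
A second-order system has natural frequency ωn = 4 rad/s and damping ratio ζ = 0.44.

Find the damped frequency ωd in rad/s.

ωd = ωn√(1 - ζ²) = 4√(1 - 0.44²) = 3.59 rad/s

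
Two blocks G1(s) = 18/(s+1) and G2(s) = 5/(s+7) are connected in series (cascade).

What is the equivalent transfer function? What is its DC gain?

Series: multiply transfer functions. G_eq = 18/(s+1) × 5/(s+7) = 90/((s+1)(s+7)). DC gain = 90/(1×7) = 12.8571.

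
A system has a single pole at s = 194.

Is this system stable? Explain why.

Pole at s = 194 is in the right half-plane. Unstable.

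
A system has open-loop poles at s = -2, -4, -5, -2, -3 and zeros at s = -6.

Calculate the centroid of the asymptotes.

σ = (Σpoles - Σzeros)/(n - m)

σ = (Σpoles - Σzeros)/(n - m) = (-16 - (-6))/(5 - 1) = -10/4 = -2.5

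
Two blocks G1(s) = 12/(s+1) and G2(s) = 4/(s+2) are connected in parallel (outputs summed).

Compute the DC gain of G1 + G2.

Parallel: G_eq = G1 + G2. DC gain = G1(0) + G2(0) = 12/1 + 4/2 = 12 + 2 = 14.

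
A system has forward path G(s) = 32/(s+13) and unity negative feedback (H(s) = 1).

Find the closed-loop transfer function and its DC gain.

T(s) = G/(1+GH) = [32/(s+13)] / [1 + 32/(s+13)] = 32/(s+13+32) = 32/(s+45). DC gain = 32/45 = 0.7111.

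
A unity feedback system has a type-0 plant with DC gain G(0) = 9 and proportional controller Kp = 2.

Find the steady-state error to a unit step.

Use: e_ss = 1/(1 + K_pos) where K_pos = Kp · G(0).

K_pos = Kp · G(0) = 2 × 9 = 18. e_ss = 1/(1 + 18) = 0.0526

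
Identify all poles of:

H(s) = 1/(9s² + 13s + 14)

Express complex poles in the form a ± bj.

Discriminant = 13² - 4×9×14 = 169 - 504 = -335 < 0, so the poles are a complex conjugate pair s = (-13 ± j√335)/(2×9). Real part = -13/(2×9) = -13/18 ≈ -0.7222; imaginary part = ±√335/(2×9) ≈ 1.0168. Poles: s = -0.7222 ± 1.0168j.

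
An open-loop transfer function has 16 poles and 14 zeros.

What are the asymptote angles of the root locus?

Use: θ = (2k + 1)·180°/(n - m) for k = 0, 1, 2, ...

n - m = 16 - 14 = 2. Angles: θk = (2k + 1)·180°/2 = 90°, 270°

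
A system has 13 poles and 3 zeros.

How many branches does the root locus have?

Root locus has n branches where n = number of poles = 13.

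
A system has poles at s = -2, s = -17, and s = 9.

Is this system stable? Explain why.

Pole(s) at s = 9 are not in the left half-plane. System is unstable.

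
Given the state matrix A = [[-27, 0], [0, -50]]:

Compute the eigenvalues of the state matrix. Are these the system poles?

For diagonal matrix, eigenvalues are diagonal entries: λ₁ = -27, λ₂ = -50. Eigenvalues of A = system poles.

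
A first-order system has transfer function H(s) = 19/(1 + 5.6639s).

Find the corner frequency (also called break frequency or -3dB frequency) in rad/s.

Corner frequency = 1/τ = 1/5.6639 = 0.177 rad/s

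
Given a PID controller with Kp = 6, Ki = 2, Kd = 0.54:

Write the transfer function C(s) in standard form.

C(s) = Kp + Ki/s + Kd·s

Substituting values: C(s) = 6 + 2/s + 0.54s = (0.54s² + 6s + 2)/s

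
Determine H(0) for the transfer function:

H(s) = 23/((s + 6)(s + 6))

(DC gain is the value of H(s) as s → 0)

DC gain = H(0) = 23/(6 × 6) = 23/36 = 0.6389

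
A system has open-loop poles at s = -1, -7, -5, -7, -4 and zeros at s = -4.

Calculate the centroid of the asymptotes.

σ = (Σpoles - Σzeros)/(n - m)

σ = (Σpoles - Σzeros)/(n - m) = (-24 - (-4))/(5 - 1) = -20/4 = -5.0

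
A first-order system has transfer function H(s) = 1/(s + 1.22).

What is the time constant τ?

For H(s) = 1/(s + 1/τ), the pole is at -1/τ = -1.22, so τ = 1/1.22 = 0.8197 s.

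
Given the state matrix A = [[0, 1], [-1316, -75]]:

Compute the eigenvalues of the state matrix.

det(A - λI) = λ² - (-75)λ + 1316 = (λ - (-28))(λ - (-47)). Eigenvalues: -28, -47.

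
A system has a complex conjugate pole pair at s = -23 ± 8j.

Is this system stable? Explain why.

Real part of poles is -23 (< 0, left half-plane). Stable.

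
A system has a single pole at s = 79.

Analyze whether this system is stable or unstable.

Pole at s = 79 is in the right half-plane. Unstable.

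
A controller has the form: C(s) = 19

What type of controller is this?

This is a Proportional (P) controller.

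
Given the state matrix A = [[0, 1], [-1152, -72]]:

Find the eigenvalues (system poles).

det(A - λI) = λ² - (-72)λ + 1152 = (λ - (-48))(λ - (-24)). Eigenvalues: -48, -24.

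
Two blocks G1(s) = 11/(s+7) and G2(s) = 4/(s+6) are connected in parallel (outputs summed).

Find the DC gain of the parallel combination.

Parallel: G_eq = G1 + G2. DC gain = G1(0) + G2(0) = 11/7 + 4/6 = 1.5714 + 0.6667 = 2.2381.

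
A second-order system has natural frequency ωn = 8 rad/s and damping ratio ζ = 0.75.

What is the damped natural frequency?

ωd = ωn√(1 - ζ²) = 8√(1 - 0.75²) = 5.29 rad/s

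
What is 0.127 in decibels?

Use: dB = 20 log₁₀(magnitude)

dB = 20 log₁₀(0.127) = -17.9 dB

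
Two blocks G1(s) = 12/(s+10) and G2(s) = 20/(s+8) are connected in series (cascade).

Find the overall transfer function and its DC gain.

Series: multiply transfer functions. G_eq = 12/(s+10) × 20/(s+8) = 240/((s+10)(s+8)). DC gain = 240/(10×8) = 3.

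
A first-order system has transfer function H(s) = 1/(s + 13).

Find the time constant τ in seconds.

For H(s) = 1/(s + 1/τ), the pole is at -1/τ = -13, so τ = 1/13 = 0.0769 s.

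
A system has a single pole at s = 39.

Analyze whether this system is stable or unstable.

Pole at s = 39 is in the right half-plane. Unstable.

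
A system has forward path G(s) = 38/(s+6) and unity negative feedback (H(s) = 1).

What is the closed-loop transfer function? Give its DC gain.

T(s) = G/(1+GH) = [38/(s+6)] / [1 + 38/(s+6)] = 38/(s+6+38) = 38/(s+44). DC gain = 38/44 = 0.8636.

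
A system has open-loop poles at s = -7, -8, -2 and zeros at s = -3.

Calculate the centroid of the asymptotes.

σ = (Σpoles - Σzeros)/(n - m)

σ = (Σpoles - Σzeros)/(n - m) = (-17 - (-3))/(3 - 1) = -14/2 = -7.0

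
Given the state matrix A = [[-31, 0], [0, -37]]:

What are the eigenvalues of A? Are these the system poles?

For diagonal matrix, eigenvalues are diagonal entries: λ₁ = -31, λ₂ = -37. Eigenvalues of A = system poles.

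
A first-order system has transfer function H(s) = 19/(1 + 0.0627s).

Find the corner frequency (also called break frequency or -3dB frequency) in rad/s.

Corner frequency = 1/τ = 1/0.0627 = 15.949 rad/s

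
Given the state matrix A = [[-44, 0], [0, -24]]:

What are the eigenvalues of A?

For diagonal matrix, eigenvalues are diagonal entries: λ₁ = -44, λ₂ = -24.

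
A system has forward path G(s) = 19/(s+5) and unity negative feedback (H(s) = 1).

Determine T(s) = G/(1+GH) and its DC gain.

T(s) = G/(1+GH) = [19/(s+5)] / [1 + 19/(s+5)] = 19/(s+5+19) = 19/(s+24). DC gain = 19/24 = 0.7917.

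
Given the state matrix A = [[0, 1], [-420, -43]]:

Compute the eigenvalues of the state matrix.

det(A - λI) = λ² - (-43)λ + 420 = (λ - (-28))(λ - (-15)). Eigenvalues: -28, -15.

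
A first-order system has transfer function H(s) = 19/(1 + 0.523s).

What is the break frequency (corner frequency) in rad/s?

Corner frequency = 1/τ = 1/0.523 = 1.912 rad/s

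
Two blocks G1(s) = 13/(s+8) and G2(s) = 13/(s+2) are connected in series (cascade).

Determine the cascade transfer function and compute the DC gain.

Series: multiply transfer functions. G_eq = 13/(s+8) × 13/(s+2) = 169/((s+8)(s+2)). DC gain = 169/(8×2) = 10.5625.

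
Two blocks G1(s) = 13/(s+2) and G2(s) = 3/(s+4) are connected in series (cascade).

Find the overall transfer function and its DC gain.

Series: multiply transfer functions. G_eq = 13/(s+2) × 3/(s+4) = 39/((s+2)(s+4)). DC gain = 39/(2×4) = 4.875.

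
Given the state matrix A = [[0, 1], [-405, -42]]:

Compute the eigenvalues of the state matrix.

det(A - λI) = λ² - (-42)λ + 405 = (λ - (-15))(λ - (-27)). Eigenvalues: -15, -27.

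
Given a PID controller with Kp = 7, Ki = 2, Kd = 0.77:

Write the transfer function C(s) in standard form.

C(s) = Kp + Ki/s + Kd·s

Substituting values: C(s) = 7 + 2/s + 0.77s = (0.77s² + 7s + 2)/s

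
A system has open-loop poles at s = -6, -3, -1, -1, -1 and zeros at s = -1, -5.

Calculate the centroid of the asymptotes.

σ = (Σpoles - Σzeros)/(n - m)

σ = (Σpoles - Σzeros)/(n - m) = (-12 - (-6))/(5 - 2) = -6/3 = -2.0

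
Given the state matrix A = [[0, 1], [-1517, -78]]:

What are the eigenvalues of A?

det(A - λI) = λ² - (-78)λ + 1517 = (λ - (-41))(λ - (-37)). Eigenvalues: -41, -37.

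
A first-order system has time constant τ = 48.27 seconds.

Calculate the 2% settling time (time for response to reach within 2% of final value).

For first-order system, 2% settling time ≈ 4τ = 4 × 48.27 = 193.08 s.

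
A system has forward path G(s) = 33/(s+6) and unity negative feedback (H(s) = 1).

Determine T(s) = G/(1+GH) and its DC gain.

T(s) = G/(1+GH) = [33/(s+6)] / [1 + 33/(s+6)] = 33/(s+6+33) = 33/(s+39). DC gain = 33/39 = 0.8462.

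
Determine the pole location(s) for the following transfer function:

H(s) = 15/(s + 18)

Pole is where denominator = 0: s + 18 = 0, so s = -18.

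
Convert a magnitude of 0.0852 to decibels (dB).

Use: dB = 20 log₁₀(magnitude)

dB = 20 log₁₀(0.0852) = -21.4 dB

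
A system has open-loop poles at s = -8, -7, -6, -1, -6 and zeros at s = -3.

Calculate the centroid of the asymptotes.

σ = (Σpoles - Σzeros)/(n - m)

σ = (Σpoles - Σzeros)/(n - m) = (-28 - (-3))/(5 - 1) = -25/4 = -6.25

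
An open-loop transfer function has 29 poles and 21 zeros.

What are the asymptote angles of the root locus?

n - m = 29 - 21 = 8. Angles: θk = (2k + 1)·180°/8 = 22.5°, 67.5°, 112.5°, 157.5°, 202.5°, 247.5°, 292.5°, 337.5°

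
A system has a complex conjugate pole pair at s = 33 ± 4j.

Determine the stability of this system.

Real part of poles is 33 (> 0, right half-plane). Unstable.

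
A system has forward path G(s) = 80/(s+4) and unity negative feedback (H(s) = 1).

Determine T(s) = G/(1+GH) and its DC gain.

T(s) = G/(1+GH) = [80/(s+4)] / [1 + 80/(s+4)] = 80/(s+4+80) = 80/(s+84). DC gain = 80/84 = 0.9524.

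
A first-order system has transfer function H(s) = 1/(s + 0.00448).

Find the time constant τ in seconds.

For H(s) = 1/(s + 1/τ), the pole is at -1/τ = -0.00448, so τ = 1/0.00448 = 223.2 s.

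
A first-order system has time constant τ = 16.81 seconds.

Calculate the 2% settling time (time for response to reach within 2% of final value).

For first-order system, 2% settling time ≈ 4τ = 4 × 16.81 = 67.24 s.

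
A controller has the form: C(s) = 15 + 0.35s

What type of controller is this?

This is a Proportional-Derivative (PD) controller.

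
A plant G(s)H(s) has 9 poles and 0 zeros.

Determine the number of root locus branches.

Root locus has n branches where n = number of poles = 9.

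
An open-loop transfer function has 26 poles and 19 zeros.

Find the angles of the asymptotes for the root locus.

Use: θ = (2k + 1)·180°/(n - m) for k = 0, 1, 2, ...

n - m = 26 - 19 = 7. Angles: θk = (2k + 1)·180°/7 = 25.71°, 77.14°, 128.57°, 180°, 231.43°, 282.86°, 334.29°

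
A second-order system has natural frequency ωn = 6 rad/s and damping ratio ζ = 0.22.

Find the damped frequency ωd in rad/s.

ωd = ωn√(1 - ζ²) = 6√(1 - 0.22²) = 5.85 rad/s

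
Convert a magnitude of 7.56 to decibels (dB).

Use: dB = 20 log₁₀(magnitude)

dB = 20 log₁₀(7.56) = 17.6 dB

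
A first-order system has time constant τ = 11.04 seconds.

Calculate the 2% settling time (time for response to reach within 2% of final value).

For first-order system, 2% settling time ≈ 4τ = 4 × 11.04 = 44.16 s.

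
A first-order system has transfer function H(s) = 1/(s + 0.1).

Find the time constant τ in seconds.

For H(s) = 1/(s + 1/τ), the pole is at -1/τ = -0.1, so τ = 1/0.1 = 10 s.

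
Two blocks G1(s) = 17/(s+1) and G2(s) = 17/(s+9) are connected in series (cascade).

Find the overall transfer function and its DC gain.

Series: multiply transfer functions. G_eq = 17/(s+1) × 17/(s+9) = 289/((s+1)(s+9)). DC gain = 289/(1×9) = 32.1111.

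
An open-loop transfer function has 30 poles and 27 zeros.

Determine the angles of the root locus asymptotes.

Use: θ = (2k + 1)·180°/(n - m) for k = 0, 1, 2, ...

n - m = 30 - 27 = 3. Angles: θk = (2k + 1)·180°/3 = 60°, 180°, 300°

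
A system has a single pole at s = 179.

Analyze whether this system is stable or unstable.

Pole at s = 179 is in the right half-plane. Unstable.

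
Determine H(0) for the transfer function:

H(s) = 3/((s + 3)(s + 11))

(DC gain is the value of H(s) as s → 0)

DC gain = H(0) = 3/(3 × 11) = 3/33 = 0.0909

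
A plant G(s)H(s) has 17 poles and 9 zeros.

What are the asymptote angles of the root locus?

n - m = 17 - 9 = 8. Angles: θk = (2k + 1)·180°/8 = 22.5°, 67.5°, 112.5°, 157.5°, 202.5°, 247.5°, 292.5°, 337.5°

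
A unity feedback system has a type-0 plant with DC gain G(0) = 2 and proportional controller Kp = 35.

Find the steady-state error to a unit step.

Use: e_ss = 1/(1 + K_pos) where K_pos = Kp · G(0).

K_pos = Kp · G(0) = 35 × 2 = 70. e_ss = 1/(1 + 70) = 0.0141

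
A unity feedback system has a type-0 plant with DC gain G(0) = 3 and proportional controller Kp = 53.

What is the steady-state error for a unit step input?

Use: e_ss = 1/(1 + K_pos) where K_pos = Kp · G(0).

K_pos = Kp · G(0) = 53 × 3 = 159. e_ss = 1/(1 + 159) = 0.00625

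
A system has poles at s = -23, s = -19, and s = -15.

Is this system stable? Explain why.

All poles are in the left half-plane. System is stable.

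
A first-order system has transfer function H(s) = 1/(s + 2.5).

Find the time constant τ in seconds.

For H(s) = 1/(s + 1/τ), the pole is at -1/τ = -2.5, so τ = 1/2.5 = 0.4 s.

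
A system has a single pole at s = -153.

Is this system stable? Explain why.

Pole at s = -153 is in the left half-plane. Stable.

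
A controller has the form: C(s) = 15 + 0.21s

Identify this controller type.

This is a Proportional-Derivative (PD) controller.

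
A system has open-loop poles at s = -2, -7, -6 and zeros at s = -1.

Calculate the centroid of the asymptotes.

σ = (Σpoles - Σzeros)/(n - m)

σ = (Σpoles - Σzeros)/(n - m) = (-15 - (-1))/(3 - 1) = -14/2 = -7.0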